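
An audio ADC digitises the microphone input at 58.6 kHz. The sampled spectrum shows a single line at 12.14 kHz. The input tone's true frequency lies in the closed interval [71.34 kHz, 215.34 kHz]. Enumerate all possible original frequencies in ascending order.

105.06 kHz, 129.34 kHz, 163.66 kHz, 187.94 kHz

Frequencies that alias to 12.14 kHz are k·fs ± 12.14 kHz for integer k ≥ 0.
k=0: 12.14 kHz.
k=1: 46.46 kHz, 70.74 kHz.
k=2: 105.06 kHz, 129.34 kHz.
k=3: 163.66 kHz, 187.94 kHz.
k=4: 222.26 kHz, 246.54 kHz.
Within [71.34 kHz, 215.34 kHz]: 105.06 kHz, 129.34 kHz, 163.66 kHz, 187.94 kHz.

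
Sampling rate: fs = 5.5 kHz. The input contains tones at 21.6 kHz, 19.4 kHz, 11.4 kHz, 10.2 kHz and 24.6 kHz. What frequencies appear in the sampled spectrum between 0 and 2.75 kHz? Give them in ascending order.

0.4 kHz, 0.8 kHz, 2.6 kHz

fs/2 = 2.75 kHz.
21.6 kHz mod fs = 5.1 kHz.
5.1 kHz > fs/2 = 2.75 kHz, folds to fs − 5.1 kHz = 0.4 kHz.
19.4 kHz mod fs = 2.9 kHz.
2.9 kHz > fs/2 = 2.75 kHz, folds to fs − 2.9 kHz = 2.6 kHz.
11.4 kHz mod fs = 0.4 kHz.
0.4 kHz ≤ fs/2 = 2.75 kHz, appears at 0.4 kHz.
10.2 kHz mod fs = 4.7 kHz.
4.7 kHz > fs/2 = 2.75 kHz, folds to fs − 4.7 kHz = 0.8 kHz.
24.6 kHz mod fs = 2.6 kHz.
2.6 kHz ≤ fs/2 = 2.75 kHz, appears at 2.6 kHz.
Distinct values: {0.4 kHz, 0.8 kHz, 2.6 kHz}.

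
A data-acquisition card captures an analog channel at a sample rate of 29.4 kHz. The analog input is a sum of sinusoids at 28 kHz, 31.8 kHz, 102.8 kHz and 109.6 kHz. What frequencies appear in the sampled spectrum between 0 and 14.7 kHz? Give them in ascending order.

fs/2 = 14.7 kHz.
28 kHz > fs/2 = 14.7 kHz, folds to fs − 28 kHz = 1.4 kHz.
31.8 kHz mod fs = 2.4 kHz.
2.4 kHz ≤ fs/2 = 14.7 kHz, appears at 2.4 kHz.
102.8 kHz mod fs = 14.6 kHz.
14.6 kHz ≤ fs/2 = 14.7 kHz, appears at 14.6 kHz.
109.6 kHz mod fs = 21.4 kHz.
21.4 kHz > fs/2 = 14.7 kHz, folds to fs − 21.4 kHz = 8 kHz.
Distinct values: {1.4 kHz, 2.4 kHz, 8 kHz, 14.6 kHz}.

1.4 kHz, 2.4 kHz, 8 kHz, 14.6 kHz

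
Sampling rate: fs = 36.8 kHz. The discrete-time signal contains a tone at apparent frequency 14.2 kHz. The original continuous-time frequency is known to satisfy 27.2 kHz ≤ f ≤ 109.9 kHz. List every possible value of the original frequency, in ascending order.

51 kHz, 59.4 kHz, 87.8 kHz, 96.2 kHz

Frequencies that alias to 14.2 kHz are k·fs ± 14.2 kHz for integer k ≥ 0.
k=0: 14.2 kHz.
k=1: 22.6 kHz, 51 kHz.
k=2: 59.4 kHz, 87.8 kHz.
k=3: 96.2 kHz, 124.6 kHz.
k=4: 133 kHz, 161.4 kHz.
Within [27.2 kHz, 109.9 kHz]: 51 kHz, 59.4 kHz, 87.8 kHz, 96.2 kHz.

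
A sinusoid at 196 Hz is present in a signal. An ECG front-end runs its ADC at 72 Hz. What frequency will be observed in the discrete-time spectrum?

196 Hz mod fs = 52 Hz.
52 Hz > fs/2 = 36 Hz, folds to fs − 52 Hz = 20 Hz.

20 Hz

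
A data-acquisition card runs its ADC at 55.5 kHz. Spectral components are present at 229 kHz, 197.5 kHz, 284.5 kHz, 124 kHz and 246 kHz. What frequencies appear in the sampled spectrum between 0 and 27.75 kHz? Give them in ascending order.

fs/2 = 27.75 kHz.
229 kHz mod fs = 7 kHz.
7 kHz ≤ fs/2 = 27.75 kHz, appears at 7 kHz.
197.5 kHz mod fs = 31 kHz.
31 kHz > fs/2 = 27.75 kHz, folds to fs − 31 kHz = 24.5 kHz.
284.5 kHz mod fs = 7 kHz.
7 kHz ≤ fs/2 = 27.75 kHz, appears at 7 kHz.
124 kHz mod fs = 13 kHz.
13 kHz ≤ fs/2 = 27.75 kHz, appears at 13 kHz.
246 kHz mod fs = 24 kHz.
24 kHz ≤ fs/2 = 27.75 kHz, appears at 24 kHz.
Distinct values: {7 kHz, 13 kHz, 24 kHz, 24.5 kHz}.

7 kHz, 13 kHz, 24 kHz, 24.5 kHz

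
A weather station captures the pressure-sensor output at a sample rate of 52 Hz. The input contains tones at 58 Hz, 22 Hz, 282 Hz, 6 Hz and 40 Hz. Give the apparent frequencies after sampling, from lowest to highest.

6 Hz, 12 Hz, 22 Hz

fs/2 = 26 Hz.
58 Hz mod fs = 6 Hz.
6 Hz ≤ fs/2 = 26 Hz, appears at 6 Hz.
22 Hz ≤ fs/2 = 26 Hz, passes unchanged.
282 Hz mod fs = 22 Hz.
22 Hz ≤ fs/2 = 26 Hz, appears at 22 Hz.
6 Hz ≤ fs/2 = 26 Hz, passes unchanged.
40 Hz > fs/2 = 26 Hz, folds to fs − 40 Hz = 12 Hz.
Distinct values: {6 Hz, 12 Hz, 22 Hz}.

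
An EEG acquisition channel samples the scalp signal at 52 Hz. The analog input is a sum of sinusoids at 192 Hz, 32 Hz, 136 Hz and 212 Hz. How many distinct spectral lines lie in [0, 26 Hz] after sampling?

fs/2 = 26 Hz.
192 Hz mod fs = 36 Hz.
36 Hz > fs/2 = 26 Hz, folds to fs − 36 Hz = 16 Hz.
32 Hz > fs/2 = 26 Hz, folds to fs − 32 Hz = 20 Hz.
136 Hz mod fs = 32 Hz.
32 Hz > fs/2 = 26 Hz, folds to fs − 32 Hz = 20 Hz.
212 Hz mod fs = 4 Hz.
4 Hz ≤ fs/2 = 26 Hz, appears at 4 Hz.
Distinct values: {4 Hz, 16 Hz, 20 Hz} → 3.

3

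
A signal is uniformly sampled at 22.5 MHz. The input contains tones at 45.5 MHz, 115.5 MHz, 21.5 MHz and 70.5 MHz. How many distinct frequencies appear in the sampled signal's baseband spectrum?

3

fs/2 = 11.25 MHz.
45.5 MHz mod fs = 0.5 MHz.
0.5 MHz ≤ fs/2 = 11.25 MHz, appears at 0.5 MHz.
115.5 MHz mod fs = 3 MHz.
3 MHz ≤ fs/2 = 11.25 MHz, appears at 3 MHz.
21.5 MHz > fs/2 = 11.25 MHz, folds to fs − 21.5 MHz = 1 MHz.
70.5 MHz mod fs = 3 MHz.
3 MHz ≤ fs/2 = 11.25 MHz, appears at 3 MHz.
Distinct values: {0.5 MHz, 1 MHz, 3 MHz} → 3.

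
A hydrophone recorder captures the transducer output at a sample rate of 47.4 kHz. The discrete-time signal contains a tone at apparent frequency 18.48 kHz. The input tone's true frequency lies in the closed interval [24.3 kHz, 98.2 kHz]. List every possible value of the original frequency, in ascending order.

28.92 kHz, 65.88 kHz, 76.32 kHz

Frequencies that alias to 18.48 kHz are k·fs ± 18.48 kHz for integer k ≥ 0.
k=0: 18.48 kHz.
k=1: 28.92 kHz, 65.88 kHz.
k=2: 76.32 kHz, 113.28 kHz.
k=3: 123.72 kHz, 160.68 kHz.
Within [24.3 kHz, 98.2 kHz]: 28.92 kHz, 65.88 kHz, 76.32 kHz.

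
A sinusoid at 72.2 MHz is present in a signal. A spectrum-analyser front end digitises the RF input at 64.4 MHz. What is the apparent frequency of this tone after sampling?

72.2 MHz mod fs = 7.8 MHz.
7.8 MHz ≤ fs/2 = 32.2 MHz, appears at 7.8 MHz.

7.8 MHz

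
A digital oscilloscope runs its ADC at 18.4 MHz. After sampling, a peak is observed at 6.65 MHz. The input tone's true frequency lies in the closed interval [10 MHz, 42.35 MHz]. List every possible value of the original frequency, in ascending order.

11.75 MHz, 25.05 MHz, 30.15 MHz

Frequencies that alias to 6.65 MHz are k·fs ± 6.65 MHz for integer k ≥ 0.
k=0: 6.65 MHz.
k=1: 11.75 MHz, 25.05 MHz.
k=2: 30.15 MHz, 43.45 MHz.
k=3: 48.55 MHz, 61.85 MHz.
Within [10 MHz, 42.35 MHz]: 11.75 MHz, 25.05 MHz, 30.15 MHz.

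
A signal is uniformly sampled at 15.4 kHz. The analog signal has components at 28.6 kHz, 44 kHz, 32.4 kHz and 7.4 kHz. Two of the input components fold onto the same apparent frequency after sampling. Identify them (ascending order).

28.6 kHz, 44 kHz

fs/2 = 7.7 kHz.
28.6 kHz mod fs = 13.2 kHz.
13.2 kHz > fs/2 = 7.7 kHz, folds to fs − 13.2 kHz = 2.2 kHz.
44 kHz mod fs = 13.2 kHz.
13.2 kHz > fs/2 = 7.7 kHz, folds to fs − 13.2 kHz = 2.2 kHz.
32.4 kHz mod fs = 1.6 kHz.
1.6 kHz ≤ fs/2 = 7.7 kHz, appears at 1.6 kHz.
7.4 kHz ≤ fs/2 = 7.7 kHz, passes unchanged.
28.6 kHz and 44 kHz both map to 2.2 kHz.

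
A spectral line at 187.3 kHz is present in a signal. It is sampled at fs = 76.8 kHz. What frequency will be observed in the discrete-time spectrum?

33.7 kHz

187.3 kHz mod fs = 33.7 kHz.
33.7 kHz ≤ fs/2 = 38.4 kHz, appears at 33.7 kHz.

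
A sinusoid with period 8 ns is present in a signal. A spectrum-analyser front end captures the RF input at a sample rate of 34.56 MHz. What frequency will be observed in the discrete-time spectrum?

T = 8 ns → f = 1/T = 125 MHz.
125 MHz mod fs = 21.32 MHz.
21.32 MHz > fs/2 = 17.28 MHz, folds to fs − 21.32 MHz = 13.24 MHz.

13.24 MHz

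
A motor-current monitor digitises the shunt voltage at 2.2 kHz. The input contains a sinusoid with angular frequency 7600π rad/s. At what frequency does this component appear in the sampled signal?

0.6 kHz

ω = 7600π rad/s → f = ω/(2π) = 3800 Hz = 3.8 kHz.
3.8 kHz mod fs = 1.6 kHz.
1.6 kHz > fs/2 = 1.1 kHz, folds to fs − 1.6 kHz = 0.6 kHz.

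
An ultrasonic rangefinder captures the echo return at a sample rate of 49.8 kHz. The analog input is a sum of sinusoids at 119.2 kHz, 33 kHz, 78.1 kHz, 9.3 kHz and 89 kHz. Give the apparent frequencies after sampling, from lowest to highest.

fs/2 = 24.9 kHz.
119.2 kHz mod fs = 19.6 kHz.
19.6 kHz ≤ fs/2 = 24.9 kHz, appears at 19.6 kHz.
33 kHz > fs/2 = 24.9 kHz, folds to fs − 33 kHz = 16.8 kHz.
78.1 kHz mod fs = 28.3 kHz.
28.3 kHz > fs/2 = 24.9 kHz, folds to fs − 28.3 kHz = 21.5 kHz.
9.3 kHz ≤ fs/2 = 24.9 kHz, passes unchanged.
89 kHz mod fs = 39.2 kHz.
39.2 kHz > fs/2 = 24.9 kHz, folds to fs − 39.2 kHz = 10.6 kHz.
Distinct values: {9.3 kHz, 10.6 kHz, 16.8 kHz, 19.6 kHz, 21.5 kHz}.

9.3 kHz, 10.6 kHz, 16.8 kHz, 19.6 kHz, 21.5 kHz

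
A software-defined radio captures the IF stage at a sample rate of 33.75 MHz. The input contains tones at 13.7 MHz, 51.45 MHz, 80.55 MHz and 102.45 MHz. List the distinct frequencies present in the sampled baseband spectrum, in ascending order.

1.2 MHz, 13.05 MHz, 13.7 MHz, 16.05 MHz

fs/2 = 16.875 MHz.
13.7 MHz ≤ fs/2 = 16.875 MHz, passes unchanged.
51.45 MHz mod fs = 17.7 MHz.
17.7 MHz > fs/2 = 16.875 MHz, folds to fs − 17.7 MHz = 16.05 MHz.
80.55 MHz mod fs = 13.05 MHz.
13.05 MHz ≤ fs/2 = 16.875 MHz, appears at 13.05 MHz.
102.45 MHz mod fs = 1.2 MHz.
1.2 MHz ≤ fs/2 = 16.875 MHz, appears at 1.2 MHz.
Distinct values: {1.2 MHz, 13.05 MHz, 13.7 MHz, 16.05 MHz}.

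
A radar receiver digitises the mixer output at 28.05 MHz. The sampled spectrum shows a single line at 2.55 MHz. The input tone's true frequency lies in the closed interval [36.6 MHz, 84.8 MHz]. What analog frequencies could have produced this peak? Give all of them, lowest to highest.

53.55 MHz, 58.65 MHz, 81.6 MHz

Frequencies that alias to 2.55 MHz are k·fs ± 2.55 MHz for integer k ≥ 0.
k=0: 2.55 MHz.
k=1: 25.5 MHz, 30.6 MHz.
k=2: 53.55 MHz, 58.65 MHz.
k=3: 81.6 MHz, 86.7 MHz.
k=4: 109.65 MHz, 114.75 MHz.
Within [36.6 MHz, 84.8 MHz]: 53.55 MHz, 58.65 MHz, 81.6 MHz.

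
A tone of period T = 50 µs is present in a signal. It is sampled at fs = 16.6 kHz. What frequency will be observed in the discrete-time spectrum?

T = 50 µs → f = 1/T = 20 kHz.
20 kHz mod fs = 3.4 kHz.
3.4 kHz ≤ fs/2 = 8.3 kHz, appears at 3.4 kHz.

3.4 kHz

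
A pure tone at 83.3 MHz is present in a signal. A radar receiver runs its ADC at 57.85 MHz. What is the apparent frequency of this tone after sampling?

25.45 MHz

83.3 MHz mod fs = 25.45 MHz.
25.45 MHz ≤ fs/2 = 28.925 MHz, appears at 25.45 MHz.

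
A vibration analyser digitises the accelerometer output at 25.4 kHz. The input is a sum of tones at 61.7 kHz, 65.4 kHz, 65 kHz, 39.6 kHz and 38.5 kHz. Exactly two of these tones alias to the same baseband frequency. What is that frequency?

11.2 kHz

fs/2 = 12.7 kHz.
61.7 kHz mod fs = 10.9 kHz.
10.9 kHz ≤ fs/2 = 12.7 kHz, appears at 10.9 kHz.
65.4 kHz mod fs = 14.6 kHz.
14.6 kHz > fs/2 = 12.7 kHz, folds to fs − 14.6 kHz = 10.8 kHz.
65 kHz mod fs = 14.2 kHz.
14.2 kHz > fs/2 = 12.7 kHz, folds to fs − 14.2 kHz = 11.2 kHz.
39.6 kHz mod fs = 14.2 kHz.
14.2 kHz > fs/2 = 12.7 kHz, folds to fs − 14.2 kHz = 11.2 kHz.
38.5 kHz mod fs = 13.1 kHz.
13.1 kHz > fs/2 = 12.7 kHz, folds to fs − 13.1 kHz = 12.3 kHz.
39.6 kHz and 65 kHz both map to 11.2 kHz.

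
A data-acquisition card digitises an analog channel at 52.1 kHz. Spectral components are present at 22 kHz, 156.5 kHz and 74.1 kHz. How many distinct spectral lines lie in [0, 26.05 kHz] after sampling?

2

fs/2 = 26.05 kHz.
22 kHz ≤ fs/2 = 26.05 kHz, passes unchanged.
156.5 kHz mod fs = 0.2 kHz.
0.2 kHz ≤ fs/2 = 26.05 kHz, appears at 0.2 kHz.
74.1 kHz mod fs = 22 kHz.
22 kHz ≤ fs/2 = 26.05 kHz, appears at 22 kHz.
Distinct values: {0.2 kHz, 22 kHz} → 2.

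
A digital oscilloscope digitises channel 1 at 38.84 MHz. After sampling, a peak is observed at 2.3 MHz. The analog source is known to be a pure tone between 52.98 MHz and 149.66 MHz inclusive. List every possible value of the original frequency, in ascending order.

75.38 MHz, 79.98 MHz, 114.22 MHz, 118.82 MHz

Frequencies that alias to 2.3 MHz are k·fs ± 2.3 MHz for integer k ≥ 0.
k=0: 2.3 MHz.
k=1: 36.54 MHz, 41.14 MHz.
k=2: 75.38 MHz, 79.98 MHz.
k=3: 114.22 MHz, 118.82 MHz.
k=4: 153.06 MHz, 157.66 MHz.
Within [52.98 MHz, 149.66 MHz]: 75.38 MHz, 79.98 MHz, 114.22 MHz, 118.82 MHz.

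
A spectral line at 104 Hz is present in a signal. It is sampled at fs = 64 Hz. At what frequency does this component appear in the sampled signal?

104 Hz mod fs = 40 Hz.
40 Hz > fs/2 = 32 Hz, folds to fs − 40 Hz = 24 Hz.

24 Hz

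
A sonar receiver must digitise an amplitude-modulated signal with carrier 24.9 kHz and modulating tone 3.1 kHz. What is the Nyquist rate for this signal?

AM sidebands sit at fc ± fm = 21.8 kHz and 28 kHz.
Highest-frequency component: 28 kHz.
Nyquist rate = 2 × 28 kHz = 56 kHz.

56 kHz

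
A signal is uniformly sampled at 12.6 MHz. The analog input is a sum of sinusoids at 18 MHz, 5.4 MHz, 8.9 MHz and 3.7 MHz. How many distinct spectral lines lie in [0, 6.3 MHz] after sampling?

2

fs/2 = 6.3 MHz.
18 MHz mod fs = 5.4 MHz.
5.4 MHz ≤ fs/2 = 6.3 MHz, appears at 5.4 MHz.
5.4 MHz ≤ fs/2 = 6.3 MHz, passes unchanged.
8.9 MHz > fs/2 = 6.3 MHz, folds to fs − 8.9 MHz = 3.7 MHz.
3.7 MHz ≤ fs/2 = 6.3 MHz, passes unchanged.
Distinct values: {3.7 MHz, 5.4 MHz} → 2.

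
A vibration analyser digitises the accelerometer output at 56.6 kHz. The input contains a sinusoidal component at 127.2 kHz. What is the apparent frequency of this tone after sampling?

14 kHz

127.2 kHz mod fs = 14 kHz.
14 kHz ≤ fs/2 = 28.3 kHz, appears at 14 kHz.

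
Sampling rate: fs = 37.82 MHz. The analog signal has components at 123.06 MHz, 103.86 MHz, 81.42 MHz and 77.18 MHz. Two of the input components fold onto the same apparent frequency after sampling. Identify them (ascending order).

103.86 MHz, 123.06 MHz

fs/2 = 18.91 MHz.
123.06 MHz mod fs = 9.6 MHz.
9.6 MHz ≤ fs/2 = 18.91 MHz, appears at 9.6 MHz.
103.86 MHz mod fs = 28.22 MHz.
28.22 MHz > fs/2 = 18.91 MHz, folds to fs − 28.22 MHz = 9.6 MHz.
81.42 MHz mod fs = 5.78 MHz.
5.78 MHz ≤ fs/2 = 18.91 MHz, appears at 5.78 MHz.
77.18 MHz mod fs = 1.54 MHz.
1.54 MHz ≤ fs/2 = 18.91 MHz, appears at 1.54 MHz.
103.86 MHz and 123.06 MHz both map to 9.6 MHz.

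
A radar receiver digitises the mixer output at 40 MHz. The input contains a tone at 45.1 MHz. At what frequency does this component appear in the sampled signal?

5.1 MHz

45.1 MHz mod fs = 5.1 MHz.
5.1 MHz ≤ fs/2 = 20 MHz, appears at 5.1 MHz.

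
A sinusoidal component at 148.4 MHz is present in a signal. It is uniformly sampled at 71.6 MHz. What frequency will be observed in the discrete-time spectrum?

148.4 MHz mod fs = 5.2 MHz.
5.2 MHz ≤ fs/2 = 35.8 MHz, appears at 5.2 MHz.

5.2 MHz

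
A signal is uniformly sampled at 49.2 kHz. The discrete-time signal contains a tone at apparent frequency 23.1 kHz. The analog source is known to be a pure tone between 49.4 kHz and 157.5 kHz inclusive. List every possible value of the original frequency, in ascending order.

72.3 kHz, 75.3 kHz, 121.5 kHz, 124.5 kHz

Frequencies that alias to 23.1 kHz are k·fs ± 23.1 kHz for integer k ≥ 0.
k=0: 23.1 kHz.
k=1: 26.1 kHz, 72.3 kHz.
k=2: 75.3 kHz, 121.5 kHz.
k=3: 124.5 kHz, 170.7 kHz.
k=4: 173.7 kHz, 219.9 kHz.
Within [49.4 kHz, 157.5 kHz]: 72.3 kHz, 75.3 kHz, 121.5 kHz, 124.5 kHz.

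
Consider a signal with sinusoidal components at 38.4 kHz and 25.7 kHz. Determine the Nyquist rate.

Highest-frequency component: 38.4 kHz.
Nyquist rate = 2 × 38.4 kHz = 76.8 kHz.

76.8 kHz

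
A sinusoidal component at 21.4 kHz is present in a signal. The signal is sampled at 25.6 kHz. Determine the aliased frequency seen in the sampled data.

21.4 kHz > fs/2 = 12.8 kHz, folds to fs − 21.4 kHz = 4.2 kHz.

4.2 kHz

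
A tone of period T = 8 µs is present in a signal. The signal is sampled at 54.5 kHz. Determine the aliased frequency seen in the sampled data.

16 kHz

T = 8 µs → f = 1/T = 125 kHz.
125 kHz mod fs = 16 kHz.
16 kHz ≤ fs/2 = 27.25 kHz, appears at 16 kHz.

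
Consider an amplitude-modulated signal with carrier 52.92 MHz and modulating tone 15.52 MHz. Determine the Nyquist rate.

136.88 MHz

AM sidebands sit at fc ± fm = 37.4 MHz and 68.44 MHz.
Highest-frequency component: 68.44 MHz.
Nyquist rate = 2 × 68.44 MHz = 136.88 MHz.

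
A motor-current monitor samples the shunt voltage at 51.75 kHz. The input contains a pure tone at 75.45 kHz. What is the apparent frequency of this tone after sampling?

75.45 kHz mod fs = 23.7 kHz.
23.7 kHz ≤ fs/2 = 25.875 kHz, appears at 23.7 kHz.

23.7 kHz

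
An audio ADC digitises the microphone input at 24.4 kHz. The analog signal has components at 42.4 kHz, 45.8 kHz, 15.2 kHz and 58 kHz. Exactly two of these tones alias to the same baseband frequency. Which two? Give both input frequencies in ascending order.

15.2 kHz, 58 kHz

fs/2 = 12.2 kHz.
42.4 kHz mod fs = 18 kHz.
18 kHz > fs/2 = 12.2 kHz, folds to fs − 18 kHz = 6.4 kHz.
45.8 kHz mod fs = 21.4 kHz.
21.4 kHz > fs/2 = 12.2 kHz, folds to fs − 21.4 kHz = 3 kHz.
15.2 kHz > fs/2 = 12.2 kHz, folds to fs − 15.2 kHz = 9.2 kHz.
58 kHz mod fs = 9.2 kHz.
9.2 kHz ≤ fs/2 = 12.2 kHz, appears at 9.2 kHz.
15.2 kHz and 58 kHz both map to 9.2 kHz.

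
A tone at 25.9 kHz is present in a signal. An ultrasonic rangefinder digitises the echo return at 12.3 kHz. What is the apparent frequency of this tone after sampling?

25.9 kHz mod fs = 1.3 kHz.
1.3 kHz ≤ fs/2 = 6.15 kHz, appears at 1.3 kHz.

1.3 kHz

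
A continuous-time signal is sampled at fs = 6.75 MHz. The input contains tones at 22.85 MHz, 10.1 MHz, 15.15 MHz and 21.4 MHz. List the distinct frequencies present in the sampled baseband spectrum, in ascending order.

fs/2 = 3.375 MHz.
22.85 MHz mod fs = 2.6 MHz.
2.6 MHz ≤ fs/2 = 3.375 MHz, appears at 2.6 MHz.
10.1 MHz mod fs = 3.35 MHz.
3.35 MHz ≤ fs/2 = 3.375 MHz, appears at 3.35 MHz.
15.15 MHz mod fs = 1.65 MHz.
1.65 MHz ≤ fs/2 = 3.375 MHz, appears at 1.65 MHz.
21.4 MHz mod fs = 1.15 MHz.
1.15 MHz ≤ fs/2 = 3.375 MHz, appears at 1.15 MHz.
Distinct values: {1.15 MHz, 1.65 MHz, 2.6 MHz, 3.35 MHz}.

1.15 MHz, 1.65 MHz, 2.6 MHz, 3.35 MHz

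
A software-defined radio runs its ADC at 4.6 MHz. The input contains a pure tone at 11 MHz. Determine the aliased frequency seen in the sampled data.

11 MHz mod fs = 1.8 MHz.
1.8 MHz ≤ fs/2 = 2.3 MHz, appears at 1.8 MHz.

1.8 MHz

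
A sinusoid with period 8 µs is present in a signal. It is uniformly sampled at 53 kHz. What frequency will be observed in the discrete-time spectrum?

T = 8 µs → f = 1/T = 125 kHz.
125 kHz mod fs = 19 kHz.
19 kHz ≤ fs/2 = 26.5 kHz, appears at 19 kHz.

19 kHz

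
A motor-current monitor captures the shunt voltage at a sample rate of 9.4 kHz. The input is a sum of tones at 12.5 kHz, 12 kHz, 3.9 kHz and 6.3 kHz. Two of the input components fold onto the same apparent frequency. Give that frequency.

3.1 kHz

fs/2 = 4.7 kHz.
12.5 kHz mod fs = 3.1 kHz.
3.1 kHz ≤ fs/2 = 4.7 kHz, appears at 3.1 kHz.
12 kHz mod fs = 2.6 kHz.
2.6 kHz ≤ fs/2 = 4.7 kHz, appears at 2.6 kHz.
3.9 kHz ≤ fs/2 = 4.7 kHz, passes unchanged.
6.3 kHz > fs/2 = 4.7 kHz, folds to fs − 6.3 kHz = 3.1 kHz.
6.3 kHz and 12.5 kHz both map to 3.1 kHz.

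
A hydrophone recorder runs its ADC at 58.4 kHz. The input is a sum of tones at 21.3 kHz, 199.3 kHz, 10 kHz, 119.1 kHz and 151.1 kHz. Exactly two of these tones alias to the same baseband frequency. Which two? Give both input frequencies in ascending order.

151.1 kHz, 199.3 kHz

fs/2 = 29.2 kHz.
21.3 kHz ≤ fs/2 = 29.2 kHz, passes unchanged.
199.3 kHz mod fs = 24.1 kHz.
24.1 kHz ≤ fs/2 = 29.2 kHz, appears at 24.1 kHz.
10 kHz ≤ fs/2 = 29.2 kHz, passes unchanged.
119.1 kHz mod fs = 2.3 kHz.
2.3 kHz ≤ fs/2 = 29.2 kHz, appears at 2.3 kHz.
151.1 kHz mod fs = 34.3 kHz.
34.3 kHz > fs/2 = 29.2 kHz, folds to fs − 34.3 kHz = 24.1 kHz.
151.1 kHz and 199.3 kHz both map to 24.1 kHz.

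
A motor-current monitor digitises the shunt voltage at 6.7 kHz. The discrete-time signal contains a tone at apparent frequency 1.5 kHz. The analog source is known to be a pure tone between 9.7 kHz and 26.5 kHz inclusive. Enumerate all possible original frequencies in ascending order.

11.9 kHz, 14.9 kHz, 18.6 kHz, 21.6 kHz, 25.3 kHz

Frequencies that alias to 1.5 kHz are k·fs ± 1.5 kHz for integer k ≥ 0.
k=0: 1.5 kHz.
k=1: 5.2 kHz, 8.2 kHz.
k=2: 11.9 kHz, 14.9 kHz.
k=3: 18.6 kHz, 21.6 kHz.
k=4: 25.3 kHz, 28.3 kHz.
k=5: 32 kHz, 35 kHz.
Within [9.7 kHz, 26.5 kHz]: 11.9 kHz, 14.9 kHz, 18.6 kHz, 21.6 kHz, 25.3 kHz.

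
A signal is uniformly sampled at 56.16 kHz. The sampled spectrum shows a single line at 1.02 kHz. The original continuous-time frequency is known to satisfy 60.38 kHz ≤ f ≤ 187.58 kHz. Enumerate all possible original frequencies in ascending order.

Frequencies that alias to 1.02 kHz are k·fs ± 1.02 kHz for integer k ≥ 0.
k=0: 1.02 kHz.
k=1: 55.14 kHz, 57.18 kHz.
k=2: 111.3 kHz, 113.34 kHz.
k=3: 167.46 kHz, 169.5 kHz.
k=4: 223.62 kHz, 225.66 kHz.
Within [60.38 kHz, 187.58 kHz]: 111.3 kHz, 113.34 kHz, 167.46 kHz, 169.5 kHz.

111.3 kHz, 113.34 kHz, 167.46 kHz, 169.5 kHz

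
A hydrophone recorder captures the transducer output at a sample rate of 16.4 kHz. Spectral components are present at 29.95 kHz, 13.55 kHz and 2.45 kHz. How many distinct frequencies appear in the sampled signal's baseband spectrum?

2

fs/2 = 8.2 kHz.
29.95 kHz mod fs = 13.55 kHz.
13.55 kHz > fs/2 = 8.2 kHz, folds to fs − 13.55 kHz = 2.85 kHz.
13.55 kHz > fs/2 = 8.2 kHz, folds to fs − 13.55 kHz = 2.85 kHz.
2.45 kHz ≤ fs/2 = 8.2 kHz, passes unchanged.
Distinct values: {2.45 kHz, 2.85 kHz} → 2.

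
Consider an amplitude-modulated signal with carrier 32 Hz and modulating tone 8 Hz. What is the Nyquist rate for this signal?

80 Hz

AM sidebands sit at fc ± fm = 24 Hz and 40 Hz.
Highest-frequency component: 40 Hz.
Nyquist rate = 2 × 40 Hz = 80 Hz.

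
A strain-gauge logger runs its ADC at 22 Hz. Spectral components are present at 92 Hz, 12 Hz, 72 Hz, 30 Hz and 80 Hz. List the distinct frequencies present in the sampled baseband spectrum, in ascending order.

4 Hz, 6 Hz, 8 Hz, 10 Hz

fs/2 = 11 Hz.
92 Hz mod fs = 4 Hz.
4 Hz ≤ fs/2 = 11 Hz, appears at 4 Hz.
12 Hz > fs/2 = 11 Hz, folds to fs − 12 Hz = 10 Hz.
72 Hz mod fs = 6 Hz.
6 Hz ≤ fs/2 = 11 Hz, appears at 6 Hz.
30 Hz mod fs = 8 Hz.
8 Hz ≤ fs/2 = 11 Hz, appears at 8 Hz.
80 Hz mod fs = 14 Hz.
14 Hz > fs/2 = 11 Hz, folds to fs − 14 Hz = 8 Hz.
Distinct values: {4 Hz, 6 Hz, 8 Hz, 10 Hz}.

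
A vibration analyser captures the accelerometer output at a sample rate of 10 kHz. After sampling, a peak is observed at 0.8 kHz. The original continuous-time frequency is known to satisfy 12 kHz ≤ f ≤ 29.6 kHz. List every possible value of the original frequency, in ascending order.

19.2 kHz, 20.8 kHz, 29.2 kHz

Frequencies that alias to 0.8 kHz are k·fs ± 0.8 kHz for integer k ≥ 0.
k=0: 0.8 kHz.
k=1: 9.2 kHz, 10.8 kHz.
k=2: 19.2 kHz, 20.8 kHz.
k=3: 29.2 kHz, 30.8 kHz.
k=4: 39.2 kHz, 40.8 kHz.
Within [12 kHz, 29.6 kHz]: 19.2 kHz, 20.8 kHz, 29.2 kHz.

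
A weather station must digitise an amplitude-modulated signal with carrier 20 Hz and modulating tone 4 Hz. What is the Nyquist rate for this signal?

AM sidebands sit at fc ± fm = 16 Hz and 24 Hz.
Highest-frequency component: 24 Hz.
Nyquist rate = 2 × 24 Hz = 48 Hz.

48 Hz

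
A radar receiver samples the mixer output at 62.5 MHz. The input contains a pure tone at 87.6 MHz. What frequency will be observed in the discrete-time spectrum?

25.1 MHz

87.6 MHz mod fs = 25.1 MHz.
25.1 MHz ≤ fs/2 = 31.25 MHz, appears at 25.1 MHz.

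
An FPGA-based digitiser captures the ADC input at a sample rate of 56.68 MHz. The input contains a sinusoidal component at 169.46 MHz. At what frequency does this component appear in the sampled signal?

169.46 MHz mod fs = 56.1 MHz.
56.1 MHz > fs/2 = 28.34 MHz, folds to fs − 56.1 MHz = 0.58 MHz.

0.58 MHz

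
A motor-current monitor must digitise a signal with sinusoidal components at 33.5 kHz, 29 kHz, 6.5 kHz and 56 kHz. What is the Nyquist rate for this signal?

112 kHz

Highest-frequency component: 56 kHz.
Nyquist rate = 2 × 56 kHz = 112 kHz.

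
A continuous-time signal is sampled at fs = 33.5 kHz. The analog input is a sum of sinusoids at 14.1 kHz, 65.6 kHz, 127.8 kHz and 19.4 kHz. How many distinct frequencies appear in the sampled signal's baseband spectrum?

fs/2 = 16.75 kHz.
14.1 kHz ≤ fs/2 = 16.75 kHz, passes unchanged.
65.6 kHz mod fs = 32.1 kHz.
32.1 kHz > fs/2 = 16.75 kHz, folds to fs − 32.1 kHz = 1.4 kHz.
127.8 kHz mod fs = 27.3 kHz.
27.3 kHz > fs/2 = 16.75 kHz, folds to fs − 27.3 kHz = 6.2 kHz.
19.4 kHz > fs/2 = 16.75 kHz, folds to fs − 19.4 kHz = 14.1 kHz.
Distinct values: {1.4 kHz, 6.2 kHz, 14.1 kHz} → 3.

3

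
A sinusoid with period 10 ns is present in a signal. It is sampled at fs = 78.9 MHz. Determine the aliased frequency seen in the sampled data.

21.1 MHz

T = 10 ns → f = 1/T = 100 MHz.
100 MHz mod fs = 21.1 MHz.
21.1 MHz ≤ fs/2 = 39.45 MHz, appears at 21.1 MHz.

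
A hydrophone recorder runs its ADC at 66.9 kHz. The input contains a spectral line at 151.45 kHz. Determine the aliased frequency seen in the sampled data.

151.45 kHz mod fs = 17.65 kHz.
17.65 kHz ≤ fs/2 = 33.45 kHz, appears at 17.65 kHz.

17.65 kHz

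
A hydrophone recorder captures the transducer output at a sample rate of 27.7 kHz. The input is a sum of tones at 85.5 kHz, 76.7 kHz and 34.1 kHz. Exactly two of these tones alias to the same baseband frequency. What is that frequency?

6.4 kHz

fs/2 = 13.85 kHz.
85.5 kHz mod fs = 2.4 kHz.
2.4 kHz ≤ fs/2 = 13.85 kHz, appears at 2.4 kHz.
76.7 kHz mod fs = 21.3 kHz.
21.3 kHz > fs/2 = 13.85 kHz, folds to fs − 21.3 kHz = 6.4 kHz.
34.1 kHz mod fs = 6.4 kHz.
6.4 kHz ≤ fs/2 = 13.85 kHz, appears at 6.4 kHz.
34.1 kHz and 76.7 kHz both map to 6.4 kHz.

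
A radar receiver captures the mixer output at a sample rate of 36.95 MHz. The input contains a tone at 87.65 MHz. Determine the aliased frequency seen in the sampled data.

13.75 MHz

87.65 MHz mod fs = 13.75 MHz.
13.75 MHz ≤ fs/2 = 18.475 MHz, appears at 13.75 MHz.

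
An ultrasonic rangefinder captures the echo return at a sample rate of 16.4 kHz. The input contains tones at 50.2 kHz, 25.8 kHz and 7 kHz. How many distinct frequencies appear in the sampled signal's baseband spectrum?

fs/2 = 8.2 kHz.
50.2 kHz mod fs = 1 kHz.
1 kHz ≤ fs/2 = 8.2 kHz, appears at 1 kHz.
25.8 kHz mod fs = 9.4 kHz.
9.4 kHz > fs/2 = 8.2 kHz, folds to fs − 9.4 kHz = 7 kHz.
7 kHz ≤ fs/2 = 8.2 kHz, passes unchanged.
Distinct values: {1 kHz, 7 kHz} → 2.

2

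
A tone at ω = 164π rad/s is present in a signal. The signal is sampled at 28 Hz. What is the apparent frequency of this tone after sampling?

ω = 164π rad/s → f = ω/(2π) = 82 Hz.
82 Hz mod fs = 26 Hz.
26 Hz > fs/2 = 14 Hz, folds to fs − 26 Hz = 2 Hz.

2 Hz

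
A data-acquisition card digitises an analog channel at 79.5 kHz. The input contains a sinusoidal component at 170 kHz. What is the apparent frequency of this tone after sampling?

11 kHz

170 kHz mod fs = 11 kHz.
11 kHz ≤ fs/2 = 39.75 kHz, appears at 11 kHz.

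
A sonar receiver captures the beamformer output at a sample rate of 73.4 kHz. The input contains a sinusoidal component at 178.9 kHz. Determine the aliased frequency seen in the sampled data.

178.9 kHz mod fs = 32.1 kHz.
32.1 kHz ≤ fs/2 = 36.7 kHz, appears at 32.1 kHz.

32.1 kHz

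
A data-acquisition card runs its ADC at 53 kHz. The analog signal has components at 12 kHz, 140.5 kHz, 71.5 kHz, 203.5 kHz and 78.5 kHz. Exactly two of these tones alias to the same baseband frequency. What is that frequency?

18.5 kHz

fs/2 = 26.5 kHz.
12 kHz ≤ fs/2 = 26.5 kHz, passes unchanged.
140.5 kHz mod fs = 34.5 kHz.
34.5 kHz > fs/2 = 26.5 kHz, folds to fs − 34.5 kHz = 18.5 kHz.
71.5 kHz mod fs = 18.5 kHz.
18.5 kHz ≤ fs/2 = 26.5 kHz, appears at 18.5 kHz.
203.5 kHz mod fs = 44.5 kHz.
44.5 kHz > fs/2 = 26.5 kHz, folds to fs − 44.5 kHz = 8.5 kHz.
78.5 kHz mod fs = 25.5 kHz.
25.5 kHz ≤ fs/2 = 26.5 kHz, appears at 25.5 kHz.
71.5 kHz and 140.5 kHz both map to 18.5 kHz.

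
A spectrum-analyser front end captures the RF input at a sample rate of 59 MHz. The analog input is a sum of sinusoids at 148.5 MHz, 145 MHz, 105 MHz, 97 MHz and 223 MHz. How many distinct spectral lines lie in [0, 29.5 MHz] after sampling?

4

fs/2 = 29.5 MHz.
148.5 MHz mod fs = 30.5 MHz.
30.5 MHz > fs/2 = 29.5 MHz, folds to fs − 30.5 MHz = 28.5 MHz.
145 MHz mod fs = 27 MHz.
27 MHz ≤ fs/2 = 29.5 MHz, appears at 27 MHz.
105 MHz mod fs = 46 MHz.
46 MHz > fs/2 = 29.5 MHz, folds to fs − 46 MHz = 13 MHz.
97 MHz mod fs = 38 MHz.
38 MHz > fs/2 = 29.5 MHz, folds to fs − 38 MHz = 21 MHz.
223 MHz mod fs = 46 MHz.
46 MHz > fs/2 = 29.5 MHz, folds to fs − 46 MHz = 13 MHz.
Distinct values: {13 MHz, 21 MHz, 27 MHz, 28.5 MHz} → 4.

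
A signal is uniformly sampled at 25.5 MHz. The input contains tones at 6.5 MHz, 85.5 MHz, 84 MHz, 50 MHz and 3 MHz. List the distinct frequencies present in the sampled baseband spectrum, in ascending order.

1 MHz, 3 MHz, 6.5 MHz, 7.5 MHz, 9 MHz

fs/2 = 12.75 MHz.
6.5 MHz ≤ fs/2 = 12.75 MHz, passes unchanged.
85.5 MHz mod fs = 9 MHz.
9 MHz ≤ fs/2 = 12.75 MHz, appears at 9 MHz.
84 MHz mod fs = 7.5 MHz.
7.5 MHz ≤ fs/2 = 12.75 MHz, appears at 7.5 MHz.
50 MHz mod fs = 24.5 MHz.
24.5 MHz > fs/2 = 12.75 MHz, folds to fs − 24.5 MHz = 1 MHz.
3 MHz ≤ fs/2 = 12.75 MHz, passes unchanged.
Distinct values: {1 MHz, 3 MHz, 6.5 MHz, 7.5 MHz, 9 MHz}.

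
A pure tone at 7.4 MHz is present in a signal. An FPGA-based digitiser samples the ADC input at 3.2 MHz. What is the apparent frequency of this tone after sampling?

1 MHz

7.4 MHz mod fs = 1 MHz.
1 MHz ≤ fs/2 = 1.6 MHz, appears at 1 MHz.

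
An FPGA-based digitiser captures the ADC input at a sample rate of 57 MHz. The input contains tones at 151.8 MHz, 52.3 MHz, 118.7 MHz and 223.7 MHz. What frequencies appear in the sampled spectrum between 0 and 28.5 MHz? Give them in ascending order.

4.3 MHz, 4.7 MHz, 19.2 MHz

fs/2 = 28.5 MHz.
151.8 MHz mod fs = 37.8 MHz.
37.8 MHz > fs/2 = 28.5 MHz, folds to fs − 37.8 MHz = 19.2 MHz.
52.3 MHz > fs/2 = 28.5 MHz, folds to fs − 52.3 MHz = 4.7 MHz.
118.7 MHz mod fs = 4.7 MHz.
4.7 MHz ≤ fs/2 = 28.5 MHz, appears at 4.7 MHz.
223.7 MHz mod fs = 52.7 MHz.
52.7 MHz > fs/2 = 28.5 MHz, folds to fs − 52.7 MHz = 4.3 MHz.
Distinct values: {4.3 MHz, 4.7 MHz, 19.2 MHz}.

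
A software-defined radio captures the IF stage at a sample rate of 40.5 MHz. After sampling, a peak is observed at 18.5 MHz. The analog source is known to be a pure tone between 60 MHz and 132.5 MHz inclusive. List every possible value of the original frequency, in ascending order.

62.5 MHz, 99.5 MHz, 103 MHz

Frequencies that alias to 18.5 MHz are k·fs ± 18.5 MHz for integer k ≥ 0.
k=0: 18.5 MHz.
k=1: 22 MHz, 59 MHz.
k=2: 62.5 MHz, 99.5 MHz.
k=3: 103 MHz, 140 MHz.
k=4: 143.5 MHz, 180.5 MHz.
Within [60 MHz, 132.5 MHz]: 62.5 MHz, 99.5 MHz, 103 MHz.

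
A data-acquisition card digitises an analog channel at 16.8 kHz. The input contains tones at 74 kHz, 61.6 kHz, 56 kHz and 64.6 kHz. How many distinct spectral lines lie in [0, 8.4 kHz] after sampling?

fs/2 = 8.4 kHz.
74 kHz mod fs = 6.8 kHz.
6.8 kHz ≤ fs/2 = 8.4 kHz, appears at 6.8 kHz.
61.6 kHz mod fs = 11.2 kHz.
11.2 kHz > fs/2 = 8.4 kHz, folds to fs − 11.2 kHz = 5.6 kHz.
56 kHz mod fs = 5.6 kHz.
5.6 kHz ≤ fs/2 = 8.4 kHz, appears at 5.6 kHz.
64.6 kHz mod fs = 14.2 kHz.
14.2 kHz > fs/2 = 8.4 kHz, folds to fs − 14.2 kHz = 2.6 kHz.
Distinct values: {2.6 kHz, 5.6 kHz, 6.8 kHz} → 3.

3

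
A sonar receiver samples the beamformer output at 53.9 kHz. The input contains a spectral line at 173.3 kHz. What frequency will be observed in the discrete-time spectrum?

11.6 kHz

173.3 kHz mod fs = 11.6 kHz.
11.6 kHz ≤ fs/2 = 26.95 kHz, appears at 11.6 kHz.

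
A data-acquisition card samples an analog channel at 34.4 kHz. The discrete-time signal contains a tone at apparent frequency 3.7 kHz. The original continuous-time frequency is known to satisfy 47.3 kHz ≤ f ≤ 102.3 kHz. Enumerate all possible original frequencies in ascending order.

65.1 kHz, 72.5 kHz, 99.5 kHz

Frequencies that alias to 3.7 kHz are k·fs ± 3.7 kHz for integer k ≥ 0.
k=0: 3.7 kHz.
k=1: 30.7 kHz, 38.1 kHz.
k=2: 65.1 kHz, 72.5 kHz.
k=3: 99.5 kHz, 106.9 kHz.
k=4: 133.9 kHz, 141.3 kHz.
Within [47.3 kHz, 102.3 kHz]: 65.1 kHz, 72.5 kHz, 99.5 kHz.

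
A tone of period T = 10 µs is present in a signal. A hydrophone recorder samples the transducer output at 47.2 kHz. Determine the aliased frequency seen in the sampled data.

5.6 kHz

T = 10 µs → f = 1/T = 100 kHz.
100 kHz mod fs = 5.6 kHz.
5.6 kHz ≤ fs/2 = 23.6 kHz, appears at 5.6 kHz.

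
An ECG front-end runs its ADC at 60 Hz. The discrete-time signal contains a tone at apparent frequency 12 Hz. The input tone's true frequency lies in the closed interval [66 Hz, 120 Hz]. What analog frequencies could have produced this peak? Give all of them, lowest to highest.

72 Hz, 108 Hz

Frequencies that alias to 12 Hz are k·fs ± 12 Hz for integer k ≥ 0.
k=0: 12 Hz.
k=1: 48 Hz, 72 Hz.
k=2: 108 Hz, 132 Hz.
k=3: 168 Hz, 192 Hz.
Within [66 Hz, 120 Hz]: 72 Hz, 108 Hz.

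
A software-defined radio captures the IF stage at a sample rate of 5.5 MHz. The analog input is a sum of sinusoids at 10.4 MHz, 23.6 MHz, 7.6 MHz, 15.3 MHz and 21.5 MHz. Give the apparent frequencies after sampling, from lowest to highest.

fs/2 = 2.75 MHz.
10.4 MHz mod fs = 4.9 MHz.
4.9 MHz > fs/2 = 2.75 MHz, folds to fs − 4.9 MHz = 0.6 MHz.
23.6 MHz mod fs = 1.6 MHz.
1.6 MHz ≤ fs/2 = 2.75 MHz, appears at 1.6 MHz.
7.6 MHz mod fs = 2.1 MHz.
2.1 MHz ≤ fs/2 = 2.75 MHz, appears at 2.1 MHz.
15.3 MHz mod fs = 4.3 MHz.
4.3 MHz > fs/2 = 2.75 MHz, folds to fs − 4.3 MHz = 1.2 MHz.
21.5 MHz mod fs = 5 MHz.
5 MHz > fs/2 = 2.75 MHz, folds to fs − 5 MHz = 0.5 MHz.
Distinct values: {0.5 MHz, 0.6 MHz, 1.2 MHz, 1.6 MHz, 2.1 MHz}.

0.5 MHz, 0.6 MHz, 1.2 MHz, 1.6 MHz, 2.1 MHz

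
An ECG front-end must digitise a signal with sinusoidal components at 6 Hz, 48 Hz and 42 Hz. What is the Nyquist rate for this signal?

Highest-frequency component: 48 Hz.
Nyquist rate = 2 × 48 Hz = 96 Hz.

96 Hz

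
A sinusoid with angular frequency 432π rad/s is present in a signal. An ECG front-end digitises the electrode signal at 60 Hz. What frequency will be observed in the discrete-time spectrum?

24 Hz

ω = 432π rad/s → f = ω/(2π) = 216 Hz.
216 Hz mod fs = 36 Hz.
36 Hz > fs/2 = 30 Hz, folds to fs − 36 Hz = 24 Hz.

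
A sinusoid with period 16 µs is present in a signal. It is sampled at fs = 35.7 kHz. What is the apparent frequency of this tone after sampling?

T = 16 µs → f = 1/T = 62.5 kHz.
62.5 kHz mod fs = 26.8 kHz.
26.8 kHz > fs/2 = 17.85 kHz, folds to fs − 26.8 kHz = 8.9 kHz.

8.9 kHz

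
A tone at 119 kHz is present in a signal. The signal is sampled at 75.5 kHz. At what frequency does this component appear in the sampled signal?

32 kHz

119 kHz mod fs = 43.5 kHz.
43.5 kHz > fs/2 = 37.75 kHz, folds to fs − 43.5 kHz = 32 kHz.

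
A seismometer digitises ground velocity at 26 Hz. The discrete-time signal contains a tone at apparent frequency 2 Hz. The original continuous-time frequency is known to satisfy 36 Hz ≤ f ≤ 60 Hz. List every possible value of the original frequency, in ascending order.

Frequencies that alias to 2 Hz are k·fs ± 2 Hz for integer k ≥ 0.
k=0: 2 Hz.
k=1: 24 Hz, 28 Hz.
k=2: 50 Hz, 54 Hz.
k=3: 76 Hz, 80 Hz.
Within [36 Hz, 60 Hz]: 50 Hz, 54 Hz.

50 Hz, 54 Hz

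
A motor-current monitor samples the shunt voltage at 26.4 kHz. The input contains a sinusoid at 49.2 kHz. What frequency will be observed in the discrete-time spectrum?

3.6 kHz

49.2 kHz mod fs = 22.8 kHz.
22.8 kHz > fs/2 = 13.2 kHz, folds to fs − 22.8 kHz = 3.6 kHz.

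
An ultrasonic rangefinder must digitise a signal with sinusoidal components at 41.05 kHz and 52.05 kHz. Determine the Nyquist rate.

Highest-frequency component: 52.05 kHz.
Nyquist rate = 2 × 52.05 kHz = 104.1 kHz.

104.1 kHz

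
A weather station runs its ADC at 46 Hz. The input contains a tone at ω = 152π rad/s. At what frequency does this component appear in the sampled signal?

ω = 152π rad/s → f = ω/(2π) = 76 Hz.
76 Hz mod fs = 30 Hz.
30 Hz > fs/2 = 23 Hz, folds to fs − 30 Hz = 16 Hz.

16 Hz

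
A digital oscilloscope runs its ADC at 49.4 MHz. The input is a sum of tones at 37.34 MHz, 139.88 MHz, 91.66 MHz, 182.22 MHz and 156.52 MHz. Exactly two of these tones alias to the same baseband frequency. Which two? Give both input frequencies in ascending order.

139.88 MHz, 156.52 MHz

fs/2 = 24.7 MHz.
37.34 MHz > fs/2 = 24.7 MHz, folds to fs − 37.34 MHz = 12.06 MHz.
139.88 MHz mod fs = 41.08 MHz.
41.08 MHz > fs/2 = 24.7 MHz, folds to fs − 41.08 MHz = 8.32 MHz.
91.66 MHz mod fs = 42.26 MHz.
42.26 MHz > fs/2 = 24.7 MHz, folds to fs − 42.26 MHz = 7.14 MHz.
182.22 MHz mod fs = 34.02 MHz.
34.02 MHz > fs/2 = 24.7 MHz, folds to fs − 34.02 MHz = 15.38 MHz.
156.52 MHz mod fs = 8.32 MHz.
8.32 MHz ≤ fs/2 = 24.7 MHz, appears at 8.32 MHz.
139.88 MHz and 156.52 MHz both map to 8.32 MHz.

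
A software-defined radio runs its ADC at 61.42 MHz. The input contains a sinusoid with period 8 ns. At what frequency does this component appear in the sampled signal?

2.16 MHz

T = 8 ns → f = 1/T = 125 MHz.
125 MHz mod fs = 2.16 MHz.
2.16 MHz ≤ fs/2 = 30.71 MHz, appears at 2.16 MHz.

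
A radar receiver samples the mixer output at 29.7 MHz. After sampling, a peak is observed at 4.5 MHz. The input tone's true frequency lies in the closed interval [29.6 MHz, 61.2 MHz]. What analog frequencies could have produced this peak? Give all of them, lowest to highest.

34.2 MHz, 54.9 MHz

Frequencies that alias to 4.5 MHz are k·fs ± 4.5 MHz for integer k ≥ 0.
k=0: 4.5 MHz.
k=1: 25.2 MHz, 34.2 MHz.
k=2: 54.9 MHz, 63.9 MHz.
k=3: 84.6 MHz, 93.6 MHz.
Within [29.6 MHz, 61.2 MHz]: 34.2 MHz, 54.9 MHz.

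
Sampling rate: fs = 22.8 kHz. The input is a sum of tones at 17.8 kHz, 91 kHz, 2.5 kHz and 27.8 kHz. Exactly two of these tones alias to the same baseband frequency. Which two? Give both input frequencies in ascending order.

17.8 kHz, 27.8 kHz

fs/2 = 11.4 kHz.
17.8 kHz > fs/2 = 11.4 kHz, folds to fs − 17.8 kHz = 5 kHz.
91 kHz mod fs = 22.6 kHz.
22.6 kHz > fs/2 = 11.4 kHz, folds to fs − 22.6 kHz = 0.2 kHz.
2.5 kHz ≤ fs/2 = 11.4 kHz, passes unchanged.
27.8 kHz mod fs = 5 kHz.
5 kHz ≤ fs/2 = 11.4 kHz, appears at 5 kHz.
17.8 kHz and 27.8 kHz both map to 5 kHz.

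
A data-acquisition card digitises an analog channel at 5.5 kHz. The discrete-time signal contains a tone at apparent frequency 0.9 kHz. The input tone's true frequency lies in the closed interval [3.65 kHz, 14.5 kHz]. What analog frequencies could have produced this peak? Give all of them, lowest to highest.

4.6 kHz, 6.4 kHz, 10.1 kHz, 11.9 kHz

Frequencies that alias to 0.9 kHz are k·fs ± 0.9 kHz for integer k ≥ 0.
k=0: 0.9 kHz.
k=1: 4.6 kHz, 6.4 kHz.
k=2: 10.1 kHz, 11.9 kHz.
k=3: 15.6 kHz, 17.4 kHz.
Within [3.65 kHz, 14.5 kHz]: 4.6 kHz, 6.4 kHz, 10.1 kHz, 11.9 kHz.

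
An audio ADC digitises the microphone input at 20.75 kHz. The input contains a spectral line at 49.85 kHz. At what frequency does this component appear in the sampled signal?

8.35 kHz

49.85 kHz mod fs = 8.35 kHz.
8.35 kHz ≤ fs/2 = 10.375 kHz, appears at 8.35 kHz.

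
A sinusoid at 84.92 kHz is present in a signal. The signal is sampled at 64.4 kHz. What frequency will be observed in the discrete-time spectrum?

84.92 kHz mod fs = 20.52 kHz.
20.52 kHz ≤ fs/2 = 32.2 kHz, appears at 20.52 kHz.

20.52 kHz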